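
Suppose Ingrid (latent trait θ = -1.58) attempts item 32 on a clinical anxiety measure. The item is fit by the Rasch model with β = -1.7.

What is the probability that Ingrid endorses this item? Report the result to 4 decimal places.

P(θ) = 1 / (1 + exp(−(θ − β)))
Exponent: (-1.58 − (-1.7)) = 0.1200
1/(1 + e^{-0.1200}) = 0.5300
P = 0.5300

0.5300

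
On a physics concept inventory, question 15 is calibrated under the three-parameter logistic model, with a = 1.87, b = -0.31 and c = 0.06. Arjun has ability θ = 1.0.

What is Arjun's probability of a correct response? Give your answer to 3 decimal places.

0.925

P(θ) = c + (1 − c) · 1 / (1 + exp(−a(θ − b)))
Exponent: 1.87 × (1.0 − (-0.31)) = 2.4497
1/(1 + e^{-2.4497}) = 0.9205
P = 0.06 + 0.94 × 0.9205 = 0.9253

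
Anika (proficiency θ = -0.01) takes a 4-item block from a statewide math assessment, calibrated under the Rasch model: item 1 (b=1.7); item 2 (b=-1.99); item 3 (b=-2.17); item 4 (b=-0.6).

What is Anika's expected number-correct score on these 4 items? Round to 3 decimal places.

P(θ) = 1 / (1 + exp(−(θ − b)))
P_1 = 1/(1+e^{1.7100}) = 0.1532
P_2 = 1/(1+e^{-1.9800}) = 0.8787
P_3 = 1/(1+e^{-2.1600}) = 0.8966
P_4 = 1/(1+e^{-0.5900}) = 0.6434
E[score] = 0.1532 + 0.8787 + 0.8966 + 0.6434 = 2.5718

2.572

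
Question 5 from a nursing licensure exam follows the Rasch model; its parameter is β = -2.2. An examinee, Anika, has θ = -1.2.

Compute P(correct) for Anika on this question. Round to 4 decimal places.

P(θ) = 1 / (1 + exp(−(θ − β)))
Exponent: (-1.2 − (-2.2)) = 1.0000
1/(1 + e^{-1.0000}) = 0.7311
P = 0.7311

0.7311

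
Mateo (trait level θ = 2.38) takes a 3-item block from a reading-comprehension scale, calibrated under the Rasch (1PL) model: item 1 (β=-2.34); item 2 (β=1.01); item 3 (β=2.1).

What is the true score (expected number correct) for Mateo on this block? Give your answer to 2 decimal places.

P(θ) = 1 / (1 + exp(−(θ − β)))
P_1 = 1/(1+e^{-4.7200}) = 0.9912
P_2 = 1/(1+e^{-1.3700}) = 0.7974
P_3 = 1/(1+e^{-0.2800}) = 0.5695
E[score] = 0.9912 + 0.7974 + 0.5695 = 2.3581

2.36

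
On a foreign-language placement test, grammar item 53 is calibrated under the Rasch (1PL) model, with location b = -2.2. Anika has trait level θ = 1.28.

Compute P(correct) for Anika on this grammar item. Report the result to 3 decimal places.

P(θ) = 1 / (1 + exp(−(θ − b)))
Exponent: (1.28 − (-2.2)) = 3.4800
1/(1 + e^{-3.4800}) = 0.9701
P = 0.9701

0.970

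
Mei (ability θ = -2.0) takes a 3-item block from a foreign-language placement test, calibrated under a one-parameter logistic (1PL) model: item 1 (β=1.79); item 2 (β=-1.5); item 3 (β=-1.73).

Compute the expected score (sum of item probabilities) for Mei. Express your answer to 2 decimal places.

P(θ) = 1 / (1 + exp(−(θ − β)))
P_1 = 1/(1+e^{3.7900}) = 0.0221
P_2 = 1/(1+e^{0.5000}) = 0.3775
P_3 = 1/(1+e^{0.2700}) = 0.4329
E[score] = 0.0221 + 0.3775 + 0.4329 = 0.8325

0.83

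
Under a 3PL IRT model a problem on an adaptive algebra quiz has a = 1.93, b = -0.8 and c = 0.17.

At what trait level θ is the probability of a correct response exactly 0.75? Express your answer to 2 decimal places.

-0.36

P(θ) = c + (1 − c) · 1 / (1 + exp(−a(θ − b)))
Remove guessing floor: (0.75 − 0.17)/(1 − 0.17) = 0.6988
logit = ln(0.6988/0.3012) = 0.8416
θ = b + logit/(a) = -0.8 + 0.8416/1.9300 = -0.3640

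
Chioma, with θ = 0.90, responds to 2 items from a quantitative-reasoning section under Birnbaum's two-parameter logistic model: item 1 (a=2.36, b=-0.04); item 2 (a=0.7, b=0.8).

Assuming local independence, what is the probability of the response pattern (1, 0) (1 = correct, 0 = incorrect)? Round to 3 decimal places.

0.435

P(θ) = 1 / (1 + exp(−a(θ − b)))
P_1 = 1/(1+e^{-2.2184}) = 0.9019
P_2 = 1/(1+e^{-0.0700}) = 0.5175
L = P_1 × (1−P_2) = 0.9019 × 0.4825 = 0.43517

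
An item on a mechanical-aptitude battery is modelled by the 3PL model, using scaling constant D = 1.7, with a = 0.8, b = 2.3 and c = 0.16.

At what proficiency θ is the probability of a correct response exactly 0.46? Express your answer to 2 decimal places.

1.87

P(θ) = c + (1 − c) · 1 / (1 + exp(−D·a(θ − b)))
Remove guessing floor: (0.46 − 0.16)/(1 − 0.16) = 0.3571
logit = ln(0.3571/0.6429) = -0.5878
θ = b + logit/(1.7·a) = 2.3 + (-0.5878)/1.3600 = 1.8678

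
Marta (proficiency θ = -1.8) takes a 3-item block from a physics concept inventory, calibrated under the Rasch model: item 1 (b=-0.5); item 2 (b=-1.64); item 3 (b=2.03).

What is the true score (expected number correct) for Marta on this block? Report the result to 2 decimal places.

0.70

P(θ) = 1 / (1 + exp(−(θ − b)))
P_1 = 1/(1+e^{1.3000}) = 0.2142
P_2 = 1/(1+e^{0.1600}) = 0.4601
P_3 = 1/(1+e^{3.8300}) = 0.0212
E[score] = 0.2142 + 0.4601 + 0.0212 = 0.6955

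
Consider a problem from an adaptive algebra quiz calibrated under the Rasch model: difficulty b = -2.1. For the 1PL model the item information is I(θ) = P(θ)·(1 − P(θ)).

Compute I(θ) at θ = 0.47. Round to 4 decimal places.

P = 1/(1+e^{-2.5700}) = 0.9289
P(1−P) = 0.9289 × 0.0711 = 0.0660
I = P(1−P) = 0.06604

0.0660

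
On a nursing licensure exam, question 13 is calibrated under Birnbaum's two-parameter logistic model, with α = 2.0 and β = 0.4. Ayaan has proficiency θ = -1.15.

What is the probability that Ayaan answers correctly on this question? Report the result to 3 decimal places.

0.043

P(θ) = 1 / (1 + exp(−α(θ − β)))
Exponent: 2.0 × (-1.15 − 0.4) = -3.1000
1/(1 + e^{3.1000}) = 0.0431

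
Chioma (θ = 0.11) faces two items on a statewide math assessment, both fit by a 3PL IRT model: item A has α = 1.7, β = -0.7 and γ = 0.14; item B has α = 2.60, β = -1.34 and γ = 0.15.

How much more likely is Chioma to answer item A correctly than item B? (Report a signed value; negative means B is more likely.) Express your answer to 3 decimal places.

-0.154

P(θ) = γ + (1 − γ) · 1 / (1 + exp(−α(θ − β)))
P_A = 0.8267
P_B = 0.9808
P_A − P_B = -0.1541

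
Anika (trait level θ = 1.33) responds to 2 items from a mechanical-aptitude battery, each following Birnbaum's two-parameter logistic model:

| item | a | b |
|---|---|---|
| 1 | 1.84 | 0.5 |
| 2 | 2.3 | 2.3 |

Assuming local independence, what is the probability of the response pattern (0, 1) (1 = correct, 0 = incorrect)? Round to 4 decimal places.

P(θ) = 1 / (1 + exp(−a(θ − b)))
P_1 = 1/(1+e^{-1.5272}) = 0.8216
P_2 = 1/(1+e^{2.2310}) = 0.0970
L = (1−P_1) × P_2 = 0.1784 × 0.0970 = 0.01731

0.0173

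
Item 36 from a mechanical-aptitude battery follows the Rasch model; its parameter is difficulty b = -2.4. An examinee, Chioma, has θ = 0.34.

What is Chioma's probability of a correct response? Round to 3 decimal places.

0.939

P(θ) = 1 / (1 + exp(−(θ − b)))
Exponent: (0.34 − (-2.4)) = 2.7400
1/(1 + e^{-2.7400}) = 0.9393
P = 0.9393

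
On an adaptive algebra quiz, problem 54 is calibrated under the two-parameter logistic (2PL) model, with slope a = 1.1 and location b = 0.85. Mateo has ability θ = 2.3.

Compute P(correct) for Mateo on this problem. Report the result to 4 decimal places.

0.8313

P(θ) = 1 / (1 + exp(−a(θ − b)))
Exponent: 1.1 × (2.3 − 0.85) = 1.5950
1/(1 + e^{-1.5950}) = 0.8313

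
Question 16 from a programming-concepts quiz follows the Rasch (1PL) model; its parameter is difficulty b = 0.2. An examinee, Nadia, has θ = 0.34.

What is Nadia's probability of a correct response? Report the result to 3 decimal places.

P(θ) = 1 / (1 + exp(−(θ − b)))
Exponent: (0.34 − 0.2) = 0.1400
1/(1 + e^{-0.1400}) = 0.5349
P = 0.5349

0.535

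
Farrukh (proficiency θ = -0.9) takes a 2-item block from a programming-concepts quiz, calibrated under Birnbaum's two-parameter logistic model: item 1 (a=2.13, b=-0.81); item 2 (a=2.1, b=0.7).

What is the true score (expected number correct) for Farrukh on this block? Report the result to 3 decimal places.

0.486

P(θ) = 1 / (1 + exp(−a(θ − b)))
P_1 = 1/(1+e^{0.1917}) = 0.4522
P_2 = 1/(1+e^{3.3600}) = 0.0336
E[score] = 0.4522 + 0.0336 = 0.4858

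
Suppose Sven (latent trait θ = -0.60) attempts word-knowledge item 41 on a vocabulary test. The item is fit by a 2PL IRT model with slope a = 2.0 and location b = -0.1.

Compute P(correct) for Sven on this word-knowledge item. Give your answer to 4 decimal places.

0.2689

P(θ) = 1 / (1 + exp(−a(θ − b)))
Exponent: 2.0 × (-0.60 − (-0.1)) = -1.0000
1/(1 + e^{1.0000}) = 0.2689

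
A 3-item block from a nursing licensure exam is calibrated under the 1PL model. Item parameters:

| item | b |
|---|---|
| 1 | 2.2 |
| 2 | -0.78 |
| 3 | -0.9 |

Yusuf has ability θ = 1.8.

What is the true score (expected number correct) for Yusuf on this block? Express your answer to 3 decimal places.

2.268

P(θ) = 1 / (1 + exp(−(θ − b)))
P_1 = 1/(1+e^{0.4000}) = 0.4013
P_2 = 1/(1+e^{-2.5800}) = 0.9296
P_3 = 1/(1+e^{-2.7000}) = 0.9370
E[score] = 0.4013 + 0.9296 + 0.9370 = 2.2679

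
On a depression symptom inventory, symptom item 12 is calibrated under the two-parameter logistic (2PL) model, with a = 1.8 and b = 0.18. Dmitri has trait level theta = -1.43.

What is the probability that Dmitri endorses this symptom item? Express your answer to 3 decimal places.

P(theta) = 1 / (1 + exp(−a(theta − b)))
Exponent: 1.8 × (-1.43 − 0.18) = -2.8980
1/(1 + e^{2.8980}) = 0.0523

0.052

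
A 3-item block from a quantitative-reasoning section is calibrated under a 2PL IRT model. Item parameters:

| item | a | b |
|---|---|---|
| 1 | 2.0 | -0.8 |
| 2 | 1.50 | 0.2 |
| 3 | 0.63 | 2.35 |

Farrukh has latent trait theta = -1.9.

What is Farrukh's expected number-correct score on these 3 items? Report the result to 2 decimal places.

P(theta) = 1 / (1 + exp(−a(theta − b)))
P_1 = 1/(1+e^{2.2000}) = 0.0998
P_2 = 1/(1+e^{3.1500}) = 0.0411
P_3 = 1/(1+e^{2.6775}) = 0.0643
E[score] = 0.0998 + 0.0411 + 0.0643 = 0.2052

0.21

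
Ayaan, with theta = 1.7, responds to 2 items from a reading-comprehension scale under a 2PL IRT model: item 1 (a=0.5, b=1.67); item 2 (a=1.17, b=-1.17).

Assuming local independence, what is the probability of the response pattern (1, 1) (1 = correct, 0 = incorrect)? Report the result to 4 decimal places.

0.4868

P(theta) = 1 / (1 + exp(−a(theta − b)))
P_1 = 1/(1+e^{-0.0150}) = 0.5037
P_2 = 1/(1+e^{-3.3579}) = 0.9664
L = P_1 × P_2 = 0.5037 × 0.9664 = 0.48681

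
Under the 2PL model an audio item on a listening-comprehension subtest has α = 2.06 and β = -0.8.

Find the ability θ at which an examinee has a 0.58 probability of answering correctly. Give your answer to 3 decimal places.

P(θ) = 1 / (1 + exp(−α(θ − β)))
logit = ln(0.5800/0.4200) = 0.3228
θ = β + logit/(α) = -0.8 + 0.3228/2.0600 = -0.6433

-0.643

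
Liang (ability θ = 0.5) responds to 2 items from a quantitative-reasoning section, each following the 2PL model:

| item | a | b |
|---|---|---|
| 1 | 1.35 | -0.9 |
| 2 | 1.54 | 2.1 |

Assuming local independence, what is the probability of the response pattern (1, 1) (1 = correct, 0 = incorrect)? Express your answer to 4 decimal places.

0.0681

P(θ) = 1 / (1 + exp(−a(θ − b)))
P_1 = 1/(1+e^{-1.8900}) = 0.8688
P_2 = 1/(1+e^{2.4640}) = 0.0784
L = P_1 × P_2 = 0.8688 × 0.0784 = 0.06813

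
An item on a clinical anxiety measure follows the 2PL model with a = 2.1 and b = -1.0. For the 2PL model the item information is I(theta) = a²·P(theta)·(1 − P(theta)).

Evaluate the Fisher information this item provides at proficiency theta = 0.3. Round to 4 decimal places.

P = 1/(1+e^{-2.7300}) = 0.9388
P(1−P) = 0.9388 × 0.0612 = 0.0575
I = a² × P(1−P) = 2.1² × 0.0575 = 0.25348

0.2535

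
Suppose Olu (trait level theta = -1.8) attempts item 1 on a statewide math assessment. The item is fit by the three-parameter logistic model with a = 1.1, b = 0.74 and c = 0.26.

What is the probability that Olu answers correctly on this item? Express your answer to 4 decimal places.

P(theta) = c + (1 − c) · 1 / (1 + exp(−a(theta − b)))
Exponent: 1.1 × (-1.8 − 0.74) = -2.7940
1/(1 + e^{2.7940}) = 0.0576
P = 0.26 + 0.74 × 0.0576 = 0.3027

0.3027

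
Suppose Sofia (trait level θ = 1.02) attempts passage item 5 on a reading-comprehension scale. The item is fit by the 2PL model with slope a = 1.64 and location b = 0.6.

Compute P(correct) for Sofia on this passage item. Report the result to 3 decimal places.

P(θ) = 1 / (1 + exp(−a(θ − b)))
Exponent: 1.64 × (1.02 − 0.6) = 0.6888
1/(1 + e^{-0.6888}) = 0.6657

0.666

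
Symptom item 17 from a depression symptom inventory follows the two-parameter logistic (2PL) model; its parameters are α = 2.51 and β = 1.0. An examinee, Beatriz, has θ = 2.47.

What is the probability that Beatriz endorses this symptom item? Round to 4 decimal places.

P(θ) = 1 / (1 + exp(−α(θ − β)))
Exponent: 2.51 × (2.47 − 1.0) = 3.6897
1/(1 + e^{-3.6897}) = 0.9756

0.9756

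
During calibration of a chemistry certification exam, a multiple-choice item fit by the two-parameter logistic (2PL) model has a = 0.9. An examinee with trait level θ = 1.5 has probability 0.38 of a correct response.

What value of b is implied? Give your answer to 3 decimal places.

2.044

P(θ) = 1 / (1 + exp(−a(θ − b)))
logit(0.38) = ln(0.38/0.62) = -0.4895
b = θ − logit/(a) = 1.5 − (-0.4895)/0.9000 = 2.0439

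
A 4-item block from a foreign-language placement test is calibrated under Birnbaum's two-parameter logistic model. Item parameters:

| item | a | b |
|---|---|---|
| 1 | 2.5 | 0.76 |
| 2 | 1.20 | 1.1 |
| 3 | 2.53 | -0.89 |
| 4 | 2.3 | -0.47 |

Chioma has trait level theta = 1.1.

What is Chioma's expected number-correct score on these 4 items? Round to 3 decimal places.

3.168

P(theta) = 1 / (1 + exp(−a(theta − b)))
P_1 = 1/(1+e^{-0.8500}) = 0.7006
P_2 = 1/(1+e^{0.0000}) = 0.5000
P_3 = 1/(1+e^{-5.0347}) = 0.9935
P_4 = 1/(1+e^{-3.6110}) = 0.9737
E[score] = 0.7006 + 0.5000 + 0.9935 + 0.9737 = 3.1678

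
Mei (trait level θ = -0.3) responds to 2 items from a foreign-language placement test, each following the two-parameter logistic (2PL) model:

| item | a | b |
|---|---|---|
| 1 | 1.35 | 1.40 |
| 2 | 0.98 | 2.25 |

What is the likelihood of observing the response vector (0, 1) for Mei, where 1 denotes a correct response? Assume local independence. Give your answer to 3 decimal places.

0.069

P(θ) = 1 / (1 + exp(−a(θ − b)))
P_1 = 1/(1+e^{2.2950}) = 0.0915
P_2 = 1/(1+e^{2.4990}) = 0.0759
L = (1−P_1) × P_2 = 0.9085 × 0.0759 = 0.06898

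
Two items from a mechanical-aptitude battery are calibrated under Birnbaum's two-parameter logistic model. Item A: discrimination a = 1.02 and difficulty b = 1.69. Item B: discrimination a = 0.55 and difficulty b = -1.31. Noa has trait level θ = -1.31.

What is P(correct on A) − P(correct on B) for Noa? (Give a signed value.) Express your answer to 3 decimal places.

-0.455

P(θ) = 1 / (1 + exp(−a(θ − b)))
P_A = 0.0448
P_B = 0.5000
P_A − P_B = -0.4552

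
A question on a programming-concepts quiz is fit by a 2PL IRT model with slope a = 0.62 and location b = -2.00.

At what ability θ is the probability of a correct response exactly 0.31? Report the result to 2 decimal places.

P(θ) = 1 / (1 + exp(−a(θ − b)))
logit = ln(0.3100/0.6900) = -0.8001
θ = b + logit/(a) = -2.00 + (-0.8001)/0.6200 = -3.2905

-3.29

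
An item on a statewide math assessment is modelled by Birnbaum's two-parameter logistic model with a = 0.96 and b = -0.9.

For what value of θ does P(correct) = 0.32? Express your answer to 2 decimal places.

-1.69

P(θ) = 1 / (1 + exp(−a(θ − b)))
logit = ln(0.3200/0.6800) = -0.7538
θ = b + logit/(a) = -0.9 + (-0.7538)/0.9600 = -1.6852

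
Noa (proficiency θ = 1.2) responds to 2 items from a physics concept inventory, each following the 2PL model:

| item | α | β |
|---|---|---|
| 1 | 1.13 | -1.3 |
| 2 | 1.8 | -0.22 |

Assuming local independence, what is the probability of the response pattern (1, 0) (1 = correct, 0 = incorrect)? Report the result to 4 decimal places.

P(θ) = 1 / (1 + exp(−α(θ − β)))
P_1 = 1/(1+e^{-2.8250}) = 0.9440
P_2 = 1/(1+e^{-2.5560}) = 0.9280
L = P_1 × (1−P_2) = 0.9440 × 0.0720 = 0.06799

0.0680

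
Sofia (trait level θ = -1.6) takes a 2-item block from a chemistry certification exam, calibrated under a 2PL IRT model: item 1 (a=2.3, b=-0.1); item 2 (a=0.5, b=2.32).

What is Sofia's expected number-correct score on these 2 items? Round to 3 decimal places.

P(θ) = 1 / (1 + exp(−a(θ − b)))
P_1 = 1/(1+e^{3.4500}) = 0.0308
P_2 = 1/(1+e^{1.9600}) = 0.1235
E[score] = 0.0308 + 0.1235 = 0.1542

0.154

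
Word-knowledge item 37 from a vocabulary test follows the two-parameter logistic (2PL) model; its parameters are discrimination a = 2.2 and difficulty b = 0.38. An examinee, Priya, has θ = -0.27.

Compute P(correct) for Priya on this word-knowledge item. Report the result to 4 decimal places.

0.1931

P(θ) = 1 / (1 + exp(−a(θ − b)))
Exponent: 2.2 × (-0.27 − 0.38) = -1.4300
1/(1 + e^{1.4300}) = 0.1931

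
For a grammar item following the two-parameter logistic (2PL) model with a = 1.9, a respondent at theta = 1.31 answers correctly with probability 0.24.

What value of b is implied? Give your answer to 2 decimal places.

1.92

P(theta) = 1 / (1 + exp(−a(theta − b)))
logit(0.24) = ln(0.24/0.76) = -1.1527
b = theta − logit/(a) = 1.31 − (-1.1527)/1.9000 = 1.9167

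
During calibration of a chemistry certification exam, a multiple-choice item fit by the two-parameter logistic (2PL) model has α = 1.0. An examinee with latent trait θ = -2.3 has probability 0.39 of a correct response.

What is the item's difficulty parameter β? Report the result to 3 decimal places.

P(θ) = 1 / (1 + exp(−α(θ − β)))
logit(0.39) = ln(0.39/0.61) = -0.4473
β = θ − logit/(α) = -2.3 − (-0.4473)/1.0000 = -1.8527

-1.853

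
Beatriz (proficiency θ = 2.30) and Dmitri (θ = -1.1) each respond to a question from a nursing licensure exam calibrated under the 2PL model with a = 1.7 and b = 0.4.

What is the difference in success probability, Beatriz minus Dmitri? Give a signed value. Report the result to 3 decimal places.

0.890

P(θ) = 1 / (1 + exp(−a(θ − b)))
P(Beatriz) = 0.9619  [exponent 3.2300]
P(Dmitri) = 0.0724  [exponent -2.5500]
Difference = 0.9619 − 0.0724 = 0.8895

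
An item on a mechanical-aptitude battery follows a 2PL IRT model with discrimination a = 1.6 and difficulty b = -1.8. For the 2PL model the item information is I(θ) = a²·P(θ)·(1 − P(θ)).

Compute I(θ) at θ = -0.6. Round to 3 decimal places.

P = 1/(1+e^{-1.9200}) = 0.8721
P(1−P) = 0.8721 × 0.1279 = 0.1115
I = a² × P(1−P) = 1.6² × 0.1115 = 0.28547

0.285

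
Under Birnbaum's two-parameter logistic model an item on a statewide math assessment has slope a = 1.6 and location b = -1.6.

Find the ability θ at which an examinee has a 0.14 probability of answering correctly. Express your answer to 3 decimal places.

-2.735

P(θ) = 1 / (1 + exp(−a(θ − b)))
logit = ln(0.1400/0.8600) = -1.8153
θ = b + logit/(a) = -1.6 + (-1.8153)/1.6000 = -2.7346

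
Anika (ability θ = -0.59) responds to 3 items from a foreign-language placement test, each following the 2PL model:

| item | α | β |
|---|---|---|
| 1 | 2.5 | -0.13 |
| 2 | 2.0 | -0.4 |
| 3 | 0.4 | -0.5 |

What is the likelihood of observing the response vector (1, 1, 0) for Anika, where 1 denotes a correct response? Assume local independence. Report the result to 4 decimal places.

P(θ) = 1 / (1 + exp(−α(θ − β)))
P_1 = 1/(1+e^{1.1500}) = 0.2405
P_2 = 1/(1+e^{0.3800}) = 0.4061
P_3 = 1/(1+e^{0.0360}) = 0.4910
L = P_1 × P_2 × (1−P_3) = 0.2405 × 0.4061 × 0.5090 = 0.04971

0.0497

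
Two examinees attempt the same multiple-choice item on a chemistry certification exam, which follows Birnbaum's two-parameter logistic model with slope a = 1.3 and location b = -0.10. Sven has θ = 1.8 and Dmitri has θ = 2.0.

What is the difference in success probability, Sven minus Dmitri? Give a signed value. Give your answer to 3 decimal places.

P(θ) = 1 / (1 + exp(−a(θ − b)))
P(Sven) = 0.9220  [exponent 2.4700]
P(Dmitri) = 0.9388  [exponent 2.7300]
Difference = 0.9220 − 0.9388 = -0.0168

-0.017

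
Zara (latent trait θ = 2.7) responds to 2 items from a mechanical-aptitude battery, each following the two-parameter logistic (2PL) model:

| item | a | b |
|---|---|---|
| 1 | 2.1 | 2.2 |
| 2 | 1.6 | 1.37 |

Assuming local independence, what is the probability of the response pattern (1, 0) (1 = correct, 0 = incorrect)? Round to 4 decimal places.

P(θ) = 1 / (1 + exp(−a(θ − b)))
P_1 = 1/(1+e^{-1.0500}) = 0.7408
P_2 = 1/(1+e^{-2.1280}) = 0.8936
L = P_1 × (1−P_2) = 0.7408 × 0.1064 = 0.07882

0.0788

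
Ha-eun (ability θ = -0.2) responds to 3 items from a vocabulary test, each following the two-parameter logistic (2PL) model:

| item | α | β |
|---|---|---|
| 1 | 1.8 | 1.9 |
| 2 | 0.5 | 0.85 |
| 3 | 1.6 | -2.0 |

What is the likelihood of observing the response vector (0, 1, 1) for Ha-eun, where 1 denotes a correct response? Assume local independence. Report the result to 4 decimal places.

P(θ) = 1 / (1 + exp(−α(θ − β)))
P_1 = 1/(1+e^{3.7800}) = 0.0223
P_2 = 1/(1+e^{0.5250}) = 0.3717
P_3 = 1/(1+e^{-2.8800}) = 0.9468
L = (1−P_1) × P_2 × P_3 = 0.9777 × 0.3717 × 0.9468 = 0.34408

0.3441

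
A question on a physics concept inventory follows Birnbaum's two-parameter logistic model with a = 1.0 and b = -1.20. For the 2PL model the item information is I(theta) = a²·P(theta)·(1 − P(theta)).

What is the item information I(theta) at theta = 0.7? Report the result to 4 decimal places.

P = 1/(1+e^{-1.9000}) = 0.8699
P(1−P) = 0.8699 × 0.1301 = 0.1132
I = a² × P(1−P) = 1.0² × 0.1132 = 0.11318

0.1132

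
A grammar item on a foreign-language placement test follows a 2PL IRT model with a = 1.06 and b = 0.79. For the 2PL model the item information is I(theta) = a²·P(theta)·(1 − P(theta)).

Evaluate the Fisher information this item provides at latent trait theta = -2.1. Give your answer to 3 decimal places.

P = 1/(1+e^{3.0634}) = 0.0446
P(1−P) = 0.0446 × 0.9554 = 0.0426
I = a² × P(1−P) = 1.06² × 0.0426 = 0.04792

0.048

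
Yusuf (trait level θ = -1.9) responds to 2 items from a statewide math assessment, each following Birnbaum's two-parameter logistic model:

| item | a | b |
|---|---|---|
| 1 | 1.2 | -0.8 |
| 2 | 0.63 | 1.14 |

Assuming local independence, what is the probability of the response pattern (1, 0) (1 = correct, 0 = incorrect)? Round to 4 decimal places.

0.1837

P(θ) = 1 / (1 + exp(−a(θ − b)))
P_1 = 1/(1+e^{1.3200}) = 0.2108
P_2 = 1/(1+e^{1.9152}) = 0.1284
L = P_1 × (1−P_2) = 0.2108 × 0.8716 = 0.18375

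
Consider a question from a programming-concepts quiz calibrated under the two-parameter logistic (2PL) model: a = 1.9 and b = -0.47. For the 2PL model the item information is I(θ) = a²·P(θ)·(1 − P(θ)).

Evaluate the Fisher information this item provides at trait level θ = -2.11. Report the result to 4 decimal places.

0.1467

P = 1/(1+e^{3.1160}) = 0.0425
P(1−P) = 0.0425 × 0.9575 = 0.0406
I = a² × P(1−P) = 1.9² × 0.0406 = 0.14675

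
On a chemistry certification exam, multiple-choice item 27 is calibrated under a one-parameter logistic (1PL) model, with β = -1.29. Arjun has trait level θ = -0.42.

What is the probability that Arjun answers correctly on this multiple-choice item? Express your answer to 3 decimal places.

0.705

P(θ) = 1 / (1 + exp(−(θ − β)))
Exponent: (-0.42 − (-1.29)) = 0.8700
1/(1 + e^{-0.8700}) = 0.7047
P = 0.7047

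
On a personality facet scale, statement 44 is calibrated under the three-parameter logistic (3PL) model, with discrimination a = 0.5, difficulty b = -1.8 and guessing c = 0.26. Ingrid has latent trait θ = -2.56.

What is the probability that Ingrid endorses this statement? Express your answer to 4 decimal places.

0.5605

P(θ) = c + (1 − c) · 1 / (1 + exp(−a(θ − b)))
Exponent: 0.5 × (-2.56 − (-1.8)) = -0.3800
1/(1 + e^{0.3800}) = 0.4061
P = 0.26 + 0.74 × 0.4061 = 0.5605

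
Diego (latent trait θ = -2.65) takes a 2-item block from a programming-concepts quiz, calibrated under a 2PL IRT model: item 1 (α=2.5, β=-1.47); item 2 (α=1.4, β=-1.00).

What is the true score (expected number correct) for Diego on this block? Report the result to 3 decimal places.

0.140

P(θ) = 1 / (1 + exp(−α(θ − β)))
P_1 = 1/(1+e^{2.9500}) = 0.0497
P_2 = 1/(1+e^{2.3100}) = 0.0903
E[score] = 0.0497 + 0.0903 = 0.1400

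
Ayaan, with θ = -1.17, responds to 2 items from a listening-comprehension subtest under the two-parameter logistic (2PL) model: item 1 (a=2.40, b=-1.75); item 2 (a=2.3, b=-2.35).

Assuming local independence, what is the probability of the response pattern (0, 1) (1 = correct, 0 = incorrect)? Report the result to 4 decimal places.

P(θ) = 1 / (1 + exp(−a(θ − b)))
P_1 = 1/(1+e^{-1.3920}) = 0.8009
P_2 = 1/(1+e^{-2.7140}) = 0.9378
L = (1−P_1) × P_2 = 0.1991 × 0.9378 = 0.18671

0.1867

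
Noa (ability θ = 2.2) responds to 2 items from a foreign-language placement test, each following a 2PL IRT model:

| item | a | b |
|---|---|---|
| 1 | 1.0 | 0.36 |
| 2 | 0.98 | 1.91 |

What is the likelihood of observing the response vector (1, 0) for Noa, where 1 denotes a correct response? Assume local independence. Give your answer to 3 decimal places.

0.371

P(θ) = 1 / (1 + exp(−a(θ − b)))
P_1 = 1/(1+e^{-1.8400}) = 0.8629
P_2 = 1/(1+e^{-0.2842}) = 0.5706
L = P_1 × (1−P_2) = 0.8629 × 0.4294 = 0.37057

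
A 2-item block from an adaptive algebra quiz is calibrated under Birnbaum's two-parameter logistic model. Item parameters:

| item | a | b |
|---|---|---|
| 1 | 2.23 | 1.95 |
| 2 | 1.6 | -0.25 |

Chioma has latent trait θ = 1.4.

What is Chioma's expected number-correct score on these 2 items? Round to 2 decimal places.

P(θ) = 1 / (1 + exp(−a(θ − b)))
P_1 = 1/(1+e^{1.2265}) = 0.2268
P_2 = 1/(1+e^{-2.6400}) = 0.9334
E[score] = 0.2268 + 0.9334 = 1.1602

1.16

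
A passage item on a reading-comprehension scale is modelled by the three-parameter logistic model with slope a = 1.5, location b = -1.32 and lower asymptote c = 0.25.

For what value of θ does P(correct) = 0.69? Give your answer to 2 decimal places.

P(θ) = c + (1 − c) · 1 / (1 + exp(−a(θ − b)))
Remove guessing floor: (0.69 − 0.25)/(1 − 0.25) = 0.5867
logit = ln(0.5867/0.4133) = 0.3502
θ = b + logit/(a) = -1.32 + 0.3502/1.5000 = -1.0865

-1.09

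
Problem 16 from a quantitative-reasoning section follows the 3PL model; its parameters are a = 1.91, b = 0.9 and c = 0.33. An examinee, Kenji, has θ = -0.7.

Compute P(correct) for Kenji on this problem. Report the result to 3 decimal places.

P(θ) = c + (1 − c) · 1 / (1 + exp(−a(θ − b)))
Exponent: 1.91 × (-0.7 − 0.9) = -3.0560
1/(1 + e^{3.0560}) = 0.0450
P = 0.33 + 0.67 × 0.0450 = 0.3601

0.360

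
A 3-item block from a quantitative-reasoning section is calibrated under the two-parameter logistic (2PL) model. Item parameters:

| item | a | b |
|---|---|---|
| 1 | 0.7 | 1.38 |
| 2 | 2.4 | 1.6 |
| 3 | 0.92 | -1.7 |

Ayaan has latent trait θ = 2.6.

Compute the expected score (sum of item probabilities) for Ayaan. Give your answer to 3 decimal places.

2.599

P(θ) = 1 / (1 + exp(−a(θ − b)))
P_1 = 1/(1+e^{-0.8540}) = 0.7014
P_2 = 1/(1+e^{-2.4000}) = 0.9168
P_3 = 1/(1+e^{-3.9560}) = 0.9812
E[score] = 0.7014 + 0.9168 + 0.9812 = 2.5995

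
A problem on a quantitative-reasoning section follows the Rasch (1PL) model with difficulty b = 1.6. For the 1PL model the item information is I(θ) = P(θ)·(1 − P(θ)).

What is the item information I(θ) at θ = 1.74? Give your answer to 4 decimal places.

P = 1/(1+e^{-0.1400}) = 0.5349
P(1−P) = 0.5349 × 0.4651 = 0.2488
I = P(1−P) = 0.24878

0.2488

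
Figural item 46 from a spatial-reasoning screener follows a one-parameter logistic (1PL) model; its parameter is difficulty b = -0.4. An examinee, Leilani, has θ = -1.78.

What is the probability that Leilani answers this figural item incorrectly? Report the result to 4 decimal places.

P(θ) = 1 / (1 + exp(−(θ − b)))
Exponent: (-1.78 − (-0.4)) = -1.3800
1/(1 + e^{1.3800}) = 0.2010
P = 0.2010
P(incorrect) = 1 − 0.2010 = 0.7990

0.7990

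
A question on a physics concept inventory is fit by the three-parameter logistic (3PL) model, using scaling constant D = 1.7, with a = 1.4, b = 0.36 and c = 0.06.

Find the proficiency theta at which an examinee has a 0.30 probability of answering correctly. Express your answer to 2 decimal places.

P(theta) = c + (1 − c) · 1 / (1 + exp(−D·a(theta − b)))
Remove guessing floor: (0.30 − 0.06)/(1 − 0.06) = 0.2553
logit = ln(0.2553/0.7447) = -1.0704
theta = b + logit/(1.7·a) = 0.36 + (-1.0704)/2.3800 = -0.0898

-0.09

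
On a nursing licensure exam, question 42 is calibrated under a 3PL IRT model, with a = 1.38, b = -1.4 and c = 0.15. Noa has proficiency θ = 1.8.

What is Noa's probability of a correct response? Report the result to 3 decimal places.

P(θ) = c + (1 − c) · 1 / (1 + exp(−a(θ − b)))
Exponent: 1.38 × (1.8 − (-1.4)) = 4.4160
1/(1 + e^{-4.4160}) = 0.9881
P = 0.15 + 0.85 × 0.9881 = 0.9899

0.990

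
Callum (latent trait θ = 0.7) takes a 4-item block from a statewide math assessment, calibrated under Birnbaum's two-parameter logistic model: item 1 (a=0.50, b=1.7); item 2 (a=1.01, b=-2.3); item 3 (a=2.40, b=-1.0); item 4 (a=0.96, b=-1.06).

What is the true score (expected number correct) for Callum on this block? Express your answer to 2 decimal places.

3.16

P(θ) = 1 / (1 + exp(−a(θ − b)))
P_1 = 1/(1+e^{0.5000}) = 0.3775
P_2 = 1/(1+e^{-3.0300}) = 0.9539
P_3 = 1/(1+e^{-4.0800}) = 0.9834
P_4 = 1/(1+e^{-1.6896}) = 0.8442
E[score] = 0.3775 + 0.9539 + 0.9834 + 0.8442 = 3.1590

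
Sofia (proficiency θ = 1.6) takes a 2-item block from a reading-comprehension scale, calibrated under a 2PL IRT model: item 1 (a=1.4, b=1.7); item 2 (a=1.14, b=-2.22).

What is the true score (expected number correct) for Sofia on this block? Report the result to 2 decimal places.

P(θ) = 1 / (1 + exp(−a(θ − b)))
P_1 = 1/(1+e^{0.1400}) = 0.4651
P_2 = 1/(1+e^{-4.3548}) = 0.9873
E[score] = 0.4651 + 0.9873 = 1.4524

1.45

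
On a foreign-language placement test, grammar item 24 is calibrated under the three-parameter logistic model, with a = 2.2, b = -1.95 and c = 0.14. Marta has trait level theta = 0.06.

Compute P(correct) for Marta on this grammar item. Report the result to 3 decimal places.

P(theta) = c + (1 − c) · 1 / (1 + exp(−a(theta − b)))
Exponent: 2.2 × (0.06 − (-1.95)) = 4.4220
1/(1 + e^{-4.4220}) = 0.9881
P = 0.14 + 0.86 × 0.9881 = 0.9898

0.990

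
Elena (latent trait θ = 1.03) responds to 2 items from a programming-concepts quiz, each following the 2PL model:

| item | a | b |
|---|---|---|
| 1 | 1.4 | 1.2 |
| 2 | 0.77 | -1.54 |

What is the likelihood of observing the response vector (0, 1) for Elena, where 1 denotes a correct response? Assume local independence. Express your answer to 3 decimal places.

P(θ) = 1 / (1 + exp(−a(θ − b)))
P_1 = 1/(1+e^{0.2380}) = 0.4408
P_2 = 1/(1+e^{-1.9789}) = 0.8786
L = (1−P_1) × P_2 = 0.5592 × 0.8786 = 0.49131

0.491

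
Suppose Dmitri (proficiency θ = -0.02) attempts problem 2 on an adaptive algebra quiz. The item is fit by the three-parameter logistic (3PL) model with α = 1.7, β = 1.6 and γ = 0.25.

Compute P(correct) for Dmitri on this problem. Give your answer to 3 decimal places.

P(θ) = γ + (1 − γ) · 1 / (1 + exp(−α(θ − β)))
Exponent: 1.7 × (-0.02 − 1.6) = -2.7540
1/(1 + e^{2.7540}) = 0.0599
P = 0.25 + 0.75 × 0.0599 = 0.2949

0.295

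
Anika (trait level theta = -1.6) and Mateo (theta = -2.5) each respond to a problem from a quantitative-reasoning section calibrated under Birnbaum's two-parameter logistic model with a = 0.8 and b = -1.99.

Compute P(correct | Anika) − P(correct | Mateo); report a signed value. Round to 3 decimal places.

0.178

P(theta) = 1 / (1 + exp(−a(theta − b)))
P(Anika) = 0.5774  [exponent 0.3120]
P(Mateo) = 0.3994  [exponent -0.4080]
Difference = 0.5774 − 0.3994 = 0.1780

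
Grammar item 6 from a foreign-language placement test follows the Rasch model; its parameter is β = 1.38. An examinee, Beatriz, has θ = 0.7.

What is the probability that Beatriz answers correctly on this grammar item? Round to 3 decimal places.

P(θ) = 1 / (1 + exp(−(θ − β)))
Exponent: (0.7 − 1.38) = -0.6800
1/(1 + e^{0.6800}) = 0.3363
P = 0.3363

0.336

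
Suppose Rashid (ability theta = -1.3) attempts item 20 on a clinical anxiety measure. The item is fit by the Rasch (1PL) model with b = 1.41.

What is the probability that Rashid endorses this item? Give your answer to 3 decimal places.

0.062

P(theta) = 1 / (1 + exp(−(theta − b)))
Exponent: (-1.3 − 1.41) = -2.7100
1/(1 + e^{2.7100}) = 0.0624
P = 0.0624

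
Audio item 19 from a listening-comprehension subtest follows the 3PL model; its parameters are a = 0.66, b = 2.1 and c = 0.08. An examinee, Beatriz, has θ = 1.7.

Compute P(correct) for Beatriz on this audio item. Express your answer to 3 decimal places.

P(θ) = c + (1 − c) · 1 / (1 + exp(−a(θ − b)))
Exponent: 0.66 × (1.7 − 2.1) = -0.2640
1/(1 + e^{0.2640}) = 0.4344
P = 0.08 + 0.92 × 0.4344 = 0.4796

0.480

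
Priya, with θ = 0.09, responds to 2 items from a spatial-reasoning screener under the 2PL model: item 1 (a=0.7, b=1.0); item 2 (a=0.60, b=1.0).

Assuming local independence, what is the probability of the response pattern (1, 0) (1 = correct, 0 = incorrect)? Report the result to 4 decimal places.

P(θ) = 1 / (1 + exp(−a(θ − b)))
P_1 = 1/(1+e^{0.6370}) = 0.3459
P_2 = 1/(1+e^{0.5460}) = 0.3668
L = P_1 × (1−P_2) = 0.3459 × 0.6332 = 0.21904

0.2190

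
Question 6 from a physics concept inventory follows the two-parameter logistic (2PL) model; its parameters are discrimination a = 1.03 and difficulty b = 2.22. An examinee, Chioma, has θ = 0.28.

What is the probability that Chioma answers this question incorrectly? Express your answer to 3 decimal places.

0.881

P(θ) = 1 / (1 + exp(−a(θ − b)))
Exponent: 1.03 × (0.28 − 2.22) = -1.9982
1/(1 + e^{1.9982}) = 0.1194
P(incorrect) = 1 − 0.1194 = 0.8806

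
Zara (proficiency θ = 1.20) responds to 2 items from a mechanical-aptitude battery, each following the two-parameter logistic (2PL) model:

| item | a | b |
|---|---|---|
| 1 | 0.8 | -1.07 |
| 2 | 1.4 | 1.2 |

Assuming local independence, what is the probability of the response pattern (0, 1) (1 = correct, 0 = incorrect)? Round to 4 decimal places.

0.0700

P(θ) = 1 / (1 + exp(−a(θ − b)))
P_1 = 1/(1+e^{-1.8160}) = 0.8601
P_2 = 1/(1+e^{0.0000}) = 0.5000
L = (1−P_1) × P_2 = 0.1399 × 0.5000 = 0.06996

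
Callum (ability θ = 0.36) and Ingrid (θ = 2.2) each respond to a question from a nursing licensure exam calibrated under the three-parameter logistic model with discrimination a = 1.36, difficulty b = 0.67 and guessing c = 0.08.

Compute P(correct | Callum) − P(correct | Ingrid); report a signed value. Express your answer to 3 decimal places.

P(θ) = c + (1 − c) · 1 / (1 + exp(−a(θ − b)))
P(Callum) = 0.4444  [exponent -0.4216]
P(Ingrid) = 0.8979  [exponent 2.0808]
Difference = 0.4444 − 0.8979 = -0.4535

-0.453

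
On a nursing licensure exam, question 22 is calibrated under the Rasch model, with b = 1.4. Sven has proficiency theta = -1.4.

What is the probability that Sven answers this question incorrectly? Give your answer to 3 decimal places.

0.943

P(theta) = 1 / (1 + exp(−(theta − b)))
Exponent: (-1.4 − 1.4) = -2.8000
1/(1 + e^{2.8000}) = 0.0573
P = 0.0573
P(incorrect) = 1 − 0.0573 = 0.9427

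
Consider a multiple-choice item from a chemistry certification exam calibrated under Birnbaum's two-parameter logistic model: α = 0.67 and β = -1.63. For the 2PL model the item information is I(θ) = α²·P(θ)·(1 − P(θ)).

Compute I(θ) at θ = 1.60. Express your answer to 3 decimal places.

0.041

P = 1/(1+e^{-2.1641}) = 0.8970
P(1−P) = 0.8970 × 0.1030 = 0.0924
I = α² × P(1−P) = 0.67² × 0.0924 = 0.04148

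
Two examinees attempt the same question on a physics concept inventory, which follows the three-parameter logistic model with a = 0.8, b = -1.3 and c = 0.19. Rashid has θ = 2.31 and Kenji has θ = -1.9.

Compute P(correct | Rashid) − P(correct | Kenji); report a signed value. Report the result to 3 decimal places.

P(θ) = c + (1 − c) · 1 / (1 + exp(−a(θ − b)))
P(Rashid) = 0.9573  [exponent 2.8880]
P(Kenji) = 0.4996  [exponent -0.4800]
Difference = 0.9573 − 0.4996 = 0.4576

0.458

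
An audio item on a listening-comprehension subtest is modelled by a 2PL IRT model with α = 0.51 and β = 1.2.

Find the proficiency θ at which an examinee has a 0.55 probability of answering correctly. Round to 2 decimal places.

P(θ) = 1 / (1 + exp(−α(θ − β)))
logit = ln(0.5500/0.4500) = 0.2007
θ = β + logit/(α) = 1.2 + 0.2007/0.5100 = 1.5935

1.59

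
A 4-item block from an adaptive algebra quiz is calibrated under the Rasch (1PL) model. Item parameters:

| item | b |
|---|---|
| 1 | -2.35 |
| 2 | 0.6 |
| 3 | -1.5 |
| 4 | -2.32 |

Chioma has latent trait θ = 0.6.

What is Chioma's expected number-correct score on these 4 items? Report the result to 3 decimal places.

P(θ) = 1 / (1 + exp(−(θ − b)))
P_1 = 1/(1+e^{-2.9500}) = 0.9503
P_2 = 1/(1+e^{0.0000}) = 0.5000
P_3 = 1/(1+e^{-2.1000}) = 0.8909
P_4 = 1/(1+e^{-2.9200}) = 0.9488
E[score] = 0.9503 + 0.5000 + 0.8909 + 0.9488 = 3.2900

3.290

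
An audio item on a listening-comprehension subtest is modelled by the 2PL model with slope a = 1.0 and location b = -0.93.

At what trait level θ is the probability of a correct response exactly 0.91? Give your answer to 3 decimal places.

P(θ) = 1 / (1 + exp(−a(θ − b)))
logit = ln(0.9100/0.0900) = 2.3136
θ = b + logit/(a) = -0.93 + 2.3136/1.0000 = 1.3836

1.384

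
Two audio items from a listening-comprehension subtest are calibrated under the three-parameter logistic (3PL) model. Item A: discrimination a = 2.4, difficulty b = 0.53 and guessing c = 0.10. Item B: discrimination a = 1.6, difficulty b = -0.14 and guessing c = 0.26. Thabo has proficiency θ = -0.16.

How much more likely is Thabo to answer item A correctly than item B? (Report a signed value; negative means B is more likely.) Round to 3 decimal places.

-0.380

P(θ) = c + (1 − c) · 1 / (1 + exp(−a(θ − b)))
P_A = 0.2443
P_B = 0.6241
P_A − P_B = -0.3798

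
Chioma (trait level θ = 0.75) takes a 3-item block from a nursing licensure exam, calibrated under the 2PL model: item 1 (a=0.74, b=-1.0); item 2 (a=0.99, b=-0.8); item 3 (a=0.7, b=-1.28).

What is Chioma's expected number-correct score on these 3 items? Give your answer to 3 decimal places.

P(θ) = 1 / (1 + exp(−a(θ − b)))
P_1 = 1/(1+e^{-1.2950}) = 0.7850
P_2 = 1/(1+e^{-1.5345}) = 0.8227
P_3 = 1/(1+e^{-1.4210}) = 0.8055
E[score] = 0.7850 + 0.8227 + 0.8055 = 2.4132

2.413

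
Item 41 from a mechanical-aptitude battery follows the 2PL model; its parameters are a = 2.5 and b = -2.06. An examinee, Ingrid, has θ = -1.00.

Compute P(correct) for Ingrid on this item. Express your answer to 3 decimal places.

0.934

P(θ) = 1 / (1 + exp(−a(θ − b)))
Exponent: 2.5 × (-1.00 − (-2.06)) = 2.6500
1/(1 + e^{-2.6500}) = 0.9340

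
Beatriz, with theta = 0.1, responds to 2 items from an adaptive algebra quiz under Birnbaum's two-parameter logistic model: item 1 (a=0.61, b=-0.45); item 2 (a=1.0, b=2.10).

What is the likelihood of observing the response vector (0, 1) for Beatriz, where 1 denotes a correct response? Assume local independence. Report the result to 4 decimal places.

P(theta) = 1 / (1 + exp(−a(theta − b)))
P_1 = 1/(1+e^{-0.3355}) = 0.5831
P_2 = 1/(1+e^{2.0000}) = 0.1192
L = (1−P_1) × P_2 = 0.4169 × 0.1192 = 0.04970

0.0497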